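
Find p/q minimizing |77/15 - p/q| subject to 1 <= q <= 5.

26/5

Expand x = 77/15 as a continued fraction with the Euclidean algorithm:
  77 = 5*15 + 2, so a_0 = 5.
  15 = 7*2 + 1, so a_1 = 7.
  2 = 2*1 + 0, so a_2 = 2.
so x = [5; 7, 2].
Convergents (p_i = a_i*p_{i-1} + p_{i-2}, q_i = a_i*q_{i-1} + q_{i-2} with p_{-2}=0, p_{-1}=1, q_{-2}=1, q_{-1}=0), until the denominator exceeds 5:
  i=0: a_0=5, p_0 = 5*1 + 0 = 5, q_0 = 5*0 + 1 = 1.
  i=1: a_1=7, p_1 = 7*5 + 1 = 36, q_1 = 7*1 + 0 = 7.
q_1 = 7 > 5, so the last convergent with denominator <= 5 is p_0/q_0 = 5/1.
The closest fraction with denominator <= 5 is either p_0/q_0 or the intermediate fraction (k*p_0 + p_{-1})/(k*q_0 + q_{-1}) with the largest k >= 1 whose denominator stays <= 5; these approach x as k grows, and every other convergent or intermediate fraction in range is farther away.
Largest k: floor((5 - q_{-1})/q_0) = floor((5 - 0)/1) = 5 (using the seeds p_{-1} = 1, q_{-1} = 0).
That gives (5*5 + 1)/(5*1 + 0) = 26/5.
Compare the errors: |x - 5/1| = |77*1 - 5*15|/(15*1) = 2/15, and |x - 26/5| = |77*5 - 26*15|/(15*5) = 5/75.
Cross-multiplying, 5*15 = 75 < 150 = 2*75, so 5/75 is smaller: the intermediate fraction 26/5 is closer to x than 5/1.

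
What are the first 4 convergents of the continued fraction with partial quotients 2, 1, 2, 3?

2/1, 3/1, 8/3, 27/10

Using the convergent recurrence p_i = a_i*p_{i-1} + p_{i-2}, q_i = a_i*q_{i-1} + q_{i-2} with p_{-2}=0, p_{-1}=1, q_{-2}=1, q_{-1}=0:
  i=0: a_0=2, p_0 = 2*1 + 0 = 2, q_0 = 2*0 + 1 = 1.
  i=1: a_1=1, p_1 = 1*2 + 1 = 3, q_1 = 1*1 + 0 = 1.
  i=2: a_2=2, p_2 = 2*3 + 2 = 8, q_2 = 2*1 + 1 = 3.
  i=3: a_3=3, p_3 = 3*8 + 3 = 27, q_3 = 3*3 + 1 = 10.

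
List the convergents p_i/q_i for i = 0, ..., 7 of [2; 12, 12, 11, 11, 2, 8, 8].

2/1, 25/12, 302/145, 3347/1607, 37119/17822, 77585/37251, 657799/315830, 5339977/2563891

Using the convergent recurrence p_i = a_i*p_{i-1} + p_{i-2}, q_i = a_i*q_{i-1} + q_{i-2} with p_{-2}=0, p_{-1}=1, q_{-2}=1, q_{-1}=0:
  i=0: a_0=2, p_0 = 2*1 + 0 = 2, q_0 = 2*0 + 1 = 1.
  i=1: a_1=12, p_1 = 12*2 + 1 = 25, q_1 = 12*1 + 0 = 12.
  i=2: a_2=12, p_2 = 12*25 + 2 = 302, q_2 = 12*12 + 1 = 145.
  i=3: a_3=11, p_3 = 11*302 + 25 = 3347, q_3 = 11*145 + 12 = 1607.
  i=4: a_4=11, p_4 = 11*3347 + 302 = 37119, q_4 = 11*1607 + 145 = 17822.
  i=5: a_5=2, p_5 = 2*37119 + 3347 = 77585, q_5 = 2*17822 + 1607 = 37251.
  i=6: a_6=8, p_6 = 8*77585 + 37119 = 657799, q_6 = 8*37251 + 17822 = 315830.
  i=7: a_7=8, p_7 = 8*657799 + 77585 = 5339977, q_7 = 8*315830 + 37251 = 2563891.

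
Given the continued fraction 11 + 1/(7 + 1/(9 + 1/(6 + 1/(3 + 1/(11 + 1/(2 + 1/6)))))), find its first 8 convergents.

Using the convergent recurrence p_i = a_i*p_{i-1} + p_{i-2}, q_i = a_i*q_{i-1} + q_{i-2} with p_{-2}=0, p_{-1}=1, q_{-2}=1, q_{-1}=0:
  i=0: a_0=11, p_0 = 11*1 + 0 = 11, q_0 = 11*0 + 1 = 1.
  i=1: a_1=7, p_1 = 7*11 + 1 = 78, q_1 = 7*1 + 0 = 7.
  i=2: a_2=9, p_2 = 9*78 + 11 = 713, q_2 = 9*7 + 1 = 64.
  i=3: a_3=6, p_3 = 6*713 + 78 = 4356, q_3 = 6*64 + 7 = 391.
  i=4: a_4=3, p_4 = 3*4356 + 713 = 13781, q_4 = 3*391 + 64 = 1237.
  i=5: a_5=11, p_5 = 11*13781 + 4356 = 155947, q_5 = 11*1237 + 391 = 13998.
  i=6: a_6=2, p_6 = 2*155947 + 13781 = 325675, q_6 = 2*13998 + 1237 = 29233.
  i=7: a_7=6, p_7 = 6*325675 + 155947 = 2109997, q_7 = 6*29233 + 13998 = 189396.

11/1, 78/7, 713/64, 4356/391, 13781/1237, 155947/13998, 325675/29233, 2109997/189396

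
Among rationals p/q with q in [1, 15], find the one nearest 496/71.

7/1

Expand x = 496/71 as a continued fraction with the Euclidean algorithm:
  496 = 6*71 + 70, so a_0 = 6.
  71 = 1*70 + 1, so a_1 = 1.
  70 = 70*1 + 0, so a_2 = 70.
so x = [6; 1, 70].
Convergents (p_i = a_i*p_{i-1} + p_{i-2}, q_i = a_i*q_{i-1} + q_{i-2} with p_{-2}=0, p_{-1}=1, q_{-2}=1, q_{-1}=0), until the denominator exceeds 15:
  i=0: a_0=6, p_0 = 6*1 + 0 = 6, q_0 = 6*0 + 1 = 1.
  i=1: a_1=1, p_1 = 1*6 + 1 = 7, q_1 = 1*1 + 0 = 1.
  i=2: a_2=70, p_2 = 70*7 + 6 = 496, q_2 = 70*1 + 1 = 71.
q_2 = 71 > 15, so the last convergent with denominator <= 15 is p_1/q_1 = 7/1.
The closest fraction with denominator <= 15 is either p_1/q_1 or the intermediate fraction (k*p_1 + p_0)/(k*q_1 + q_0) with the largest k >= 1 whose denominator stays <= 15; these approach x as k grows, and every other convergent or intermediate fraction in range is farther away.
Largest k: floor((15 - q_0)/q_1) = floor((15 - 1)/1) = 14.
That gives (14*7 + 6)/(14*1 + 1) = 104/15.
Compare the errors: |x - 7/1| = |496*1 - 7*71|/(71*1) = 1/71, and |x - 104/15| = |496*15 - 104*71|/(71*15) = 56/1065.
Cross-multiplying, 1*1065 = 1065 < 3976 = 56*71, so 1/71 is smaller: the convergent 7/1 is closer to x than 104/15.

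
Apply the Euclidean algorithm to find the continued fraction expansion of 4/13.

[0; 3, 4]

Run the Euclidean algorithm on 4 and 13; the successive quotients are the partial quotients a_0, a_1, ... (each step inverts the fractional part left over by the previous one):
  4 = 0*13 + 4, so a_0 = 0.
  13 = 3*4 + 1, so a_1 = 3.
  4 = 4*1 + 0, so a_2 = 4.
The remainder reaches 0 after 3 divisions, so the expansion has 3 partial quotients, read off in order.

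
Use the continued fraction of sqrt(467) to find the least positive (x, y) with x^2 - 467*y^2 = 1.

(x, y) = (1625626, 75225)

First expand sqrt(467) as a continued fraction. With x_i = (sqrt(467) + m_i)/d_i and (m_0, d_0) = (0, 1): a_0 = floor(sqrt(467)) = 21, since 21^2 = 441 <= 467 < 484 = 22^2.
Iterate m_{i+1} = d_i*a_i - m_i, d_{i+1} = (467 - m_{i+1}^2)/d_i, a_{i+1} = floor((a_0 + m_{i+1})/d_{i+1}):
  m_1 = 1*21 - 0 = 21, d_1 = (467 - 21^2)/1 = 26/1 = 26, a_1 = floor((21 + 21)/26) = 1.
  m_2 = 26*1 - 21 = 5, d_2 = (467 - 5^2)/26 = 442/26 = 17, a_2 = floor((21 + 5)/17) = 1.
  m_3 = 17*1 - 5 = 12, d_3 = (467 - 12^2)/17 = 323/17 = 19, a_3 = floor((21 + 12)/19) = 1.
  m_4 = 19*1 - 12 = 7, d_4 = (467 - 7^2)/19 = 418/19 = 22, a_4 = floor((21 + 7)/22) = 1.
  m_5 = 22*1 - 7 = 15, d_5 = (467 - 15^2)/22 = 242/22 = 11, a_5 = floor((21 + 15)/11) = 3.
  m_6 = 11*3 - 15 = 18, d_6 = (467 - 18^2)/11 = 143/11 = 13, a_6 = floor((21 + 18)/13) = 3.
  m_7 = 13*3 - 18 = 21, d_7 = (467 - 21^2)/13 = 26/13 = 2, a_7 = floor((21 + 21)/2) = 21.
  m_8 = 2*21 - 21 = 21, d_8 = (467 - 21^2)/2 = 26/2 = 13, a_8 = floor((21 + 21)/13) = 3.
  m_9 = 13*3 - 21 = 18, d_9 = (467 - 18^2)/13 = 143/13 = 11, a_9 = floor((21 + 18)/11) = 3.
  m_10 = 11*3 - 18 = 15, d_10 = (467 - 15^2)/11 = 242/11 = 22, a_10 = floor((21 + 15)/22) = 1.
  m_11 = 22*1 - 15 = 7, d_11 = (467 - 7^2)/22 = 418/22 = 19, a_11 = floor((21 + 7)/19) = 1.
  m_12 = 19*1 - 7 = 12, d_12 = (467 - 12^2)/19 = 323/19 = 17, a_12 = floor((21 + 12)/17) = 1.
  m_13 = 17*1 - 12 = 5, d_13 = (467 - 5^2)/17 = 442/17 = 26, a_13 = floor((21 + 5)/26) = 1.
  m_14 = 26*1 - 5 = 21, d_14 = (467 - 21^2)/26 = 26/26 = 1, a_14 = floor((21 + 21)/1) = 42.
  m_15 = 1*42 - 21 = 21, d_15 = (467 - 21^2)/1 = 26/1 = 26: (m_15, d_15) = (m_1, d_1) = (21, 26), so from here the quotients repeat a_1, ..., a_14; the period length is 14.
So sqrt(467) = [21; (1, 1, 1, 1, 3, 3, 21, 3, 3, 1, 1, 1, 1, 42)] with period length k = 14.
k is even, so the fundamental solution of x^2 - 467y^2 = 1 is (p_{k-1}, q_{k-1}) = (p_13, q_13); compute convergents through index 13.
Convergents (p_i = a_i*p_{i-1} + p_{i-2}, q_i = a_i*q_{i-1} + q_{i-2} with p_{-2}=0, p_{-1}=1, q_{-2}=1, q_{-1}=0):
  i=0: a_0=21, p_0 = 21*1 + 0 = 21, q_0 = 21*0 + 1 = 1.
  i=1: a_1=1, p_1 = 1*21 + 1 = 22, q_1 = 1*1 + 0 = 1.
  i=2: a_2=1, p_2 = 1*22 + 21 = 43, q_2 = 1*1 + 1 = 2.
  i=3: a_3=1, p_3 = 1*43 + 22 = 65, q_3 = 1*2 + 1 = 3.
  i=4: a_4=1, p_4 = 1*65 + 43 = 108, q_4 = 1*3 + 2 = 5.
  i=5: a_5=3, p_5 = 3*108 + 65 = 389, q_5 = 3*5 + 3 = 18.
  i=6: a_6=3, p_6 = 3*389 + 108 = 1275, q_6 = 3*18 + 5 = 59.
  i=7: a_7=21, p_7 = 21*1275 + 389 = 27164, q_7 = 21*59 + 18 = 1257.
  i=8: a_8=3, p_8 = 3*27164 + 1275 = 82767, q_8 = 3*1257 + 59 = 3830.
  i=9: a_9=3, p_9 = 3*82767 + 27164 = 275465, q_9 = 3*3830 + 1257 = 12747.
  i=10: a_10=1, p_10 = 1*275465 + 82767 = 358232, q_10 = 1*12747 + 3830 = 16577.
  i=11: a_11=1, p_11 = 1*358232 + 275465 = 633697, q_11 = 1*16577 + 12747 = 29324.
  i=12: a_12=1, p_12 = 1*633697 + 358232 = 991929, q_12 = 1*29324 + 16577 = 45901.
  i=13: a_13=1, p_13 = 1*991929 + 633697 = 1625626, q_13 = 1*45901 + 29324 = 75225.
Check: 1625626^2 - 467*75225^2 = 2642659891876 - 2642659891875 = 1, so (x, y) = (1625626, 75225) solves the equation, and by the theorem it is the least positive solution.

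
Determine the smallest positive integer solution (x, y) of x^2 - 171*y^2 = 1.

First expand sqrt(171) as a continued fraction. With x_i = (sqrt(171) + m_i)/d_i and (m_0, d_0) = (0, 1): a_0 = floor(sqrt(171)) = 13, since 13^2 = 169 <= 171 < 196 = 14^2.
Iterate m_{i+1} = d_i*a_i - m_i, d_{i+1} = (171 - m_{i+1}^2)/d_i, a_{i+1} = floor((a_0 + m_{i+1})/d_{i+1}):
  m_1 = 1*13 - 0 = 13, d_1 = (171 - 13^2)/1 = 2/1 = 2, a_1 = floor((13 + 13)/2) = 13.
  m_2 = 2*13 - 13 = 13, d_2 = (171 - 13^2)/2 = 2/2 = 1, a_2 = floor((13 + 13)/1) = 26.
  m_3 = 1*26 - 13 = 13, d_3 = (171 - 13^2)/1 = 2/1 = 2: (m_3, d_3) = (m_1, d_1) = (13, 2), so from here the quotients repeat a_1, a_2; the period length is 2.
So sqrt(171) = [13; (13, 26)] with period length k = 2.
k is even, so the fundamental solution of x^2 - 171y^2 = 1 is (p_{k-1}, q_{k-1}) = (p_1, q_1); compute convergents through index 1.
Convergents (p_i = a_i*p_{i-1} + p_{i-2}, q_i = a_i*q_{i-1} + q_{i-2} with p_{-2}=0, p_{-1}=1, q_{-2}=1, q_{-1}=0):
  i=0: a_0=13, p_0 = 13*1 + 0 = 13, q_0 = 13*0 + 1 = 1.
  i=1: a_1=13, p_1 = 13*13 + 1 = 170, q_1 = 13*1 + 0 = 13.
Check: 170^2 - 171*13^2 = 28900 - 28899 = 1, so (x, y) = (170, 13) solves the equation, and by the theorem it is the least positive solution.

(x, y) = (170, 13)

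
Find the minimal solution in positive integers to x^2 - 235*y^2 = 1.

(x, y) = (46, 3)

First expand sqrt(235) as a continued fraction. With x_i = (sqrt(235) + m_i)/d_i and (m_0, d_0) = (0, 1): a_0 = floor(sqrt(235)) = 15, since 15^2 = 225 <= 235 < 256 = 16^2.
Iterate m_{i+1} = d_i*a_i - m_i, d_{i+1} = (235 - m_{i+1}^2)/d_i, a_{i+1} = floor((a_0 + m_{i+1})/d_{i+1}):
  m_1 = 1*15 - 0 = 15, d_1 = (235 - 15^2)/1 = 10/1 = 10, a_1 = floor((15 + 15)/10) = 3.
  m_2 = 10*3 - 15 = 15, d_2 = (235 - 15^2)/10 = 10/10 = 1, a_2 = floor((15 + 15)/1) = 30.
  m_3 = 1*30 - 15 = 15, d_3 = (235 - 15^2)/1 = 10/1 = 10: (m_3, d_3) = (m_1, d_1) = (15, 10), so from here the quotients repeat a_1, a_2; the period length is 2.
So sqrt(235) = [15; (3, 30)] with period length k = 2.
k is even, so the fundamental solution of x^2 - 235y^2 = 1 is (p_{k-1}, q_{k-1}) = (p_1, q_1); compute convergents through index 1.
Convergents (p_i = a_i*p_{i-1} + p_{i-2}, q_i = a_i*q_{i-1} + q_{i-2} with p_{-2}=0, p_{-1}=1, q_{-2}=1, q_{-1}=0):
  i=0: a_0=15, p_0 = 15*1 + 0 = 15, q_0 = 15*0 + 1 = 1.
  i=1: a_1=3, p_1 = 3*15 + 1 = 46, q_1 = 3*1 + 0 = 3.
Check: 46^2 - 235*3^2 = 2116 - 2115 = 1, so (x, y) = (46, 3) solves the equation, and by the theorem it is the least positive solution.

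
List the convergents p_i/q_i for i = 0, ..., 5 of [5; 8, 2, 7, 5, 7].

5/1, 41/8, 87/17, 650/127, 3337/652, 24009/4691

Using the convergent recurrence p_i = a_i*p_{i-1} + p_{i-2}, q_i = a_i*q_{i-1} + q_{i-2} with p_{-2}=0, p_{-1}=1, q_{-2}=1, q_{-1}=0:
  i=0: a_0=5, p_0 = 5*1 + 0 = 5, q_0 = 5*0 + 1 = 1.
  i=1: a_1=8, p_1 = 8*5 + 1 = 41, q_1 = 8*1 + 0 = 8.
  i=2: a_2=2, p_2 = 2*41 + 5 = 87, q_2 = 2*8 + 1 = 17.
  i=3: a_3=7, p_3 = 7*87 + 41 = 650, q_3 = 7*17 + 8 = 127.
  i=4: a_4=5, p_4 = 5*650 + 87 = 3337, q_4 = 5*127 + 17 = 652.
  i=5: a_5=7, p_5 = 7*3337 + 650 = 24009, q_5 = 7*652 + 127 = 4691.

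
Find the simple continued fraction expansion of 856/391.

Run the Euclidean algorithm on 856 and 391; the successive quotients are the partial quotients a_0, a_1, ... (each step inverts the fractional part left over by the previous one):
  856 = 2*391 + 74, so a_0 = 2.
  391 = 5*74 + 21, so a_1 = 5.
  74 = 3*21 + 11, so a_2 = 3.
  21 = 1*11 + 10, so a_3 = 1.
  11 = 1*10 + 1, so a_4 = 1.
  10 = 10*1 + 0, so a_5 = 10.
The remainder reaches 0 after 6 divisions, so the expansion has 6 partial quotients, read off in order.

[2; 5, 3, 1, 1, 10]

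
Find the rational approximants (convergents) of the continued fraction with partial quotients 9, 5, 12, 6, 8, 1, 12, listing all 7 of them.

9/1, 46/5, 561/61, 3412/371, 27857/3029, 31269/3400, 403085/43829

Using the convergent recurrence p_i = a_i*p_{i-1} + p_{i-2}, q_i = a_i*q_{i-1} + q_{i-2} with p_{-2}=0, p_{-1}=1, q_{-2}=1, q_{-1}=0:
  i=0: a_0=9, p_0 = 9*1 + 0 = 9, q_0 = 9*0 + 1 = 1.
  i=1: a_1=5, p_1 = 5*9 + 1 = 46, q_1 = 5*1 + 0 = 5.
  i=2: a_2=12, p_2 = 12*46 + 9 = 561, q_2 = 12*5 + 1 = 61.
  i=3: a_3=6, p_3 = 6*561 + 46 = 3412, q_3 = 6*61 + 5 = 371.
  i=4: a_4=8, p_4 = 8*3412 + 561 = 27857, q_4 = 8*371 + 61 = 3029.
  i=5: a_5=1, p_5 = 1*27857 + 3412 = 31269, q_5 = 1*3029 + 371 = 3400.
  i=6: a_6=12, p_6 = 12*31269 + 27857 = 403085, q_6 = 12*3400 + 3029 = 43829.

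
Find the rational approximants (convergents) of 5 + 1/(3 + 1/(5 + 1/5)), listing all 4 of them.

Using the convergent recurrence p_i = a_i*p_{i-1} + p_{i-2}, q_i = a_i*q_{i-1} + q_{i-2} with p_{-2}=0, p_{-1}=1, q_{-2}=1, q_{-1}=0:
  i=0: a_0=5, p_0 = 5*1 + 0 = 5, q_0 = 5*0 + 1 = 1.
  i=1: a_1=3, p_1 = 3*5 + 1 = 16, q_1 = 3*1 + 0 = 3.
  i=2: a_2=5, p_2 = 5*16 + 5 = 85, q_2 = 5*3 + 1 = 16.
  i=3: a_3=5, p_3 = 5*85 + 16 = 441, q_3 = 5*16 + 3 = 83.

5/1, 16/3, 85/16, 441/83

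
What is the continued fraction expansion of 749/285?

[2; 1, 1, 1, 2, 4, 1, 2, 2]

Run the Euclidean algorithm on 749 and 285; the successive quotients are the partial quotients a_0, a_1, ... (each step inverts the fractional part left over by the previous one):
  749 = 2*285 + 179, so a_0 = 2.
  285 = 1*179 + 106, so a_1 = 1.
  179 = 1*106 + 73, so a_2 = 1.
  106 = 1*73 + 33, so a_3 = 1.
  73 = 2*33 + 7, so a_4 = 2.
  33 = 4*7 + 5, so a_5 = 4.
  7 = 1*5 + 2, so a_6 = 1.
  5 = 2*2 + 1, so a_7 = 2.
  2 = 2*1 + 0, so a_8 = 2.
The remainder reaches 0 after 9 divisions, so the expansion has 9 partial quotients, read off in order.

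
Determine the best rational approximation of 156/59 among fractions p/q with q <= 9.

Expand x = 156/59 as a continued fraction with the Euclidean algorithm:
  156 = 2*59 + 38, so a_0 = 2.
  59 = 1*38 + 21, so a_1 = 1.
  38 = 1*21 + 17, so a_2 = 1.
  21 = 1*17 + 4, so a_3 = 1.
  17 = 4*4 + 1, so a_4 = 4.
  4 = 4*1 + 0, so a_5 = 4.
so x = [2; 1, 1, 1, 4, 4].
Convergents (p_i = a_i*p_{i-1} + p_{i-2}, q_i = a_i*q_{i-1} + q_{i-2} with p_{-2}=0, p_{-1}=1, q_{-2}=1, q_{-1}=0), until the denominator exceeds 9:
  i=0: a_0=2, p_0 = 2*1 + 0 = 2, q_0 = 2*0 + 1 = 1.
  i=1: a_1=1, p_1 = 1*2 + 1 = 3, q_1 = 1*1 + 0 = 1.
  i=2: a_2=1, p_2 = 1*3 + 2 = 5, q_2 = 1*1 + 1 = 2.
  i=3: a_3=1, p_3 = 1*5 + 3 = 8, q_3 = 1*2 + 1 = 3.
  i=4: a_4=4, p_4 = 4*8 + 5 = 37, q_4 = 4*3 + 2 = 14.
q_4 = 14 > 9, so the last convergent with denominator <= 9 is p_3/q_3 = 8/3.
The closest fraction with denominator <= 9 is either p_3/q_3 or the intermediate fraction (k*p_3 + p_2)/(k*q_3 + q_2) with the largest k >= 1 whose denominator stays <= 9; these approach x as k grows, and every other convergent or intermediate fraction in range is farther away.
Largest k: floor((9 - q_2)/q_3) = floor((9 - 2)/3) = 2.
That gives (2*8 + 5)/(2*3 + 2) = 21/8.
Compare the errors: |x - 8/3| = |156*3 - 8*59|/(59*3) = 4/177, and |x - 21/8| = |156*8 - 21*59|/(59*8) = 9/472.
Cross-multiplying, 9*177 = 1593 < 1888 = 4*472, so 9/472 is smaller: the intermediate fraction 21/8 is closer to x than 8/3.

21/8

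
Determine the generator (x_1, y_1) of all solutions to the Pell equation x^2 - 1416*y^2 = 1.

First expand sqrt(1416) as a continued fraction. With x_i = (sqrt(1416) + m_i)/d_i and (m_0, d_0) = (0, 1): a_0 = floor(sqrt(1416)) = 37, since 37^2 = 1369 <= 1416 < 1444 = 38^2.
Iterate m_{i+1} = d_i*a_i - m_i, d_{i+1} = (1416 - m_{i+1}^2)/d_i, a_{i+1} = floor((a_0 + m_{i+1})/d_{i+1}):
  m_1 = 1*37 - 0 = 37, d_1 = (1416 - 37^2)/1 = 47/1 = 47, a_1 = floor((37 + 37)/47) = 1.
  m_2 = 47*1 - 37 = 10, d_2 = (1416 - 10^2)/47 = 1316/47 = 28, a_2 = floor((37 + 10)/28) = 1.
  m_3 = 28*1 - 10 = 18, d_3 = (1416 - 18^2)/28 = 1092/28 = 39, a_3 = floor((37 + 18)/39) = 1.
  m_4 = 39*1 - 18 = 21, d_4 = (1416 - 21^2)/39 = 975/39 = 25, a_4 = floor((37 + 21)/25) = 2.
  m_5 = 25*2 - 21 = 29, d_5 = (1416 - 29^2)/25 = 575/25 = 23, a_5 = floor((37 + 29)/23) = 2.
  m_6 = 23*2 - 29 = 17, d_6 = (1416 - 17^2)/23 = 1127/23 = 49, a_6 = floor((37 + 17)/49) = 1.
  m_7 = 49*1 - 17 = 32, d_7 = (1416 - 32^2)/49 = 392/49 = 8, a_7 = floor((37 + 32)/8) = 8.
  m_8 = 8*8 - 32 = 32, d_8 = (1416 - 32^2)/8 = 392/8 = 49, a_8 = floor((37 + 32)/49) = 1.
  m_9 = 49*1 - 32 = 17, d_9 = (1416 - 17^2)/49 = 1127/49 = 23, a_9 = floor((37 + 17)/23) = 2.
  m_10 = 23*2 - 17 = 29, d_10 = (1416 - 29^2)/23 = 575/23 = 25, a_10 = floor((37 + 29)/25) = 2.
  m_11 = 25*2 - 29 = 21, d_11 = (1416 - 21^2)/25 = 975/25 = 39, a_11 = floor((37 + 21)/39) = 1.
  m_12 = 39*1 - 21 = 18, d_12 = (1416 - 18^2)/39 = 1092/39 = 28, a_12 = floor((37 + 18)/28) = 1.
  m_13 = 28*1 - 18 = 10, d_13 = (1416 - 10^2)/28 = 1316/28 = 47, a_13 = floor((37 + 10)/47) = 1.
  m_14 = 47*1 - 10 = 37, d_14 = (1416 - 37^2)/47 = 47/47 = 1, a_14 = floor((37 + 37)/1) = 74.
  m_15 = 1*74 - 37 = 37, d_15 = (1416 - 37^2)/1 = 47/1 = 47: (m_15, d_15) = (m_1, d_1) = (37, 47), so from here the quotients repeat a_1, ..., a_14; the period length is 14.
So sqrt(1416) = [37; (1, 1, 1, 2, 2, 1, 8, 1, 2, 2, 1, 1, 1, 74)] with period length k = 14.
k is even, so the fundamental solution of x^2 - 1416y^2 = 1 is (p_{k-1}, q_{k-1}) = (p_13, q_13); compute convergents through index 13.
Convergents (p_i = a_i*p_{i-1} + p_{i-2}, q_i = a_i*q_{i-1} + q_{i-2} with p_{-2}=0, p_{-1}=1, q_{-2}=1, q_{-1}=0):
  i=0: a_0=37, p_0 = 37*1 + 0 = 37, q_0 = 37*0 + 1 = 1.
  i=1: a_1=1, p_1 = 1*37 + 1 = 38, q_1 = 1*1 + 0 = 1.
  i=2: a_2=1, p_2 = 1*38 + 37 = 75, q_2 = 1*1 + 1 = 2.
  i=3: a_3=1, p_3 = 1*75 + 38 = 113, q_3 = 1*2 + 1 = 3.
  i=4: a_4=2, p_4 = 2*113 + 75 = 301, q_4 = 2*3 + 2 = 8.
  i=5: a_5=2, p_5 = 2*301 + 113 = 715, q_5 = 2*8 + 3 = 19.
  i=6: a_6=1, p_6 = 1*715 + 301 = 1016, q_6 = 1*19 + 8 = 27.
  i=7: a_7=8, p_7 = 8*1016 + 715 = 8843, q_7 = 8*27 + 19 = 235.
  i=8: a_8=1, p_8 = 1*8843 + 1016 = 9859, q_8 = 1*235 + 27 = 262.
  i=9: a_9=2, p_9 = 2*9859 + 8843 = 28561, q_9 = 2*262 + 235 = 759.
  i=10: a_10=2, p_10 = 2*28561 + 9859 = 66981, q_10 = 2*759 + 262 = 1780.
  i=11: a_11=1, p_11 = 1*66981 + 28561 = 95542, q_11 = 1*1780 + 759 = 2539.
  i=12: a_12=1, p_12 = 1*95542 + 66981 = 162523, q_12 = 1*2539 + 1780 = 4319.
  i=13: a_13=1, p_13 = 1*162523 + 95542 = 258065, q_13 = 1*4319 + 2539 = 6858.
Check: 258065^2 - 1416*6858^2 = 66597544225 - 66597544224 = 1, so (x, y) = (258065, 6858) solves the equation, and by the theorem it is the least positive solution.

(x, y) = (258065, 6858)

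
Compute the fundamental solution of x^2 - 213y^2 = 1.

First expand sqrt(213) as a continued fraction. With x_i = (sqrt(213) + m_i)/d_i and (m_0, d_0) = (0, 1): a_0 = floor(sqrt(213)) = 14, since 14^2 = 196 <= 213 < 225 = 15^2.
Iterate m_{i+1} = d_i*a_i - m_i, d_{i+1} = (213 - m_{i+1}^2)/d_i, a_{i+1} = floor((a_0 + m_{i+1})/d_{i+1}):
  m_1 = 1*14 - 0 = 14, d_1 = (213 - 14^2)/1 = 17/1 = 17, a_1 = floor((14 + 14)/17) = 1.
  m_2 = 17*1 - 14 = 3, d_2 = (213 - 3^2)/17 = 204/17 = 12, a_2 = floor((14 + 3)/12) = 1.
  m_3 = 12*1 - 3 = 9, d_3 = (213 - 9^2)/12 = 132/12 = 11, a_3 = floor((14 + 9)/11) = 2.
  m_4 = 11*2 - 9 = 13, d_4 = (213 - 13^2)/11 = 44/11 = 4, a_4 = floor((14 + 13)/4) = 6.
  m_5 = 4*6 - 13 = 11, d_5 = (213 - 11^2)/4 = 92/4 = 23, a_5 = floor((14 + 11)/23) = 1.
  m_6 = 23*1 - 11 = 12, d_6 = (213 - 12^2)/23 = 69/23 = 3, a_6 = floor((14 + 12)/3) = 8.
  m_7 = 3*8 - 12 = 12, d_7 = (213 - 12^2)/3 = 69/3 = 23, a_7 = floor((14 + 12)/23) = 1.
  m_8 = 23*1 - 12 = 11, d_8 = (213 - 11^2)/23 = 92/23 = 4, a_8 = floor((14 + 11)/4) = 6.
  m_9 = 4*6 - 11 = 13, d_9 = (213 - 13^2)/4 = 44/4 = 11, a_9 = floor((14 + 13)/11) = 2.
  m_10 = 11*2 - 13 = 9, d_10 = (213 - 9^2)/11 = 132/11 = 12, a_10 = floor((14 + 9)/12) = 1.
  m_11 = 12*1 - 9 = 3, d_11 = (213 - 3^2)/12 = 204/12 = 17, a_11 = floor((14 + 3)/17) = 1.
  m_12 = 17*1 - 3 = 14, d_12 = (213 - 14^2)/17 = 17/17 = 1, a_12 = floor((14 + 14)/1) = 28.
  m_13 = 1*28 - 14 = 14, d_13 = (213 - 14^2)/1 = 17/1 = 17: (m_13, d_13) = (m_1, d_1) = (14, 17), so from here the quotients repeat a_1, ..., a_12; the period length is 12.
So sqrt(213) = [14; (1, 1, 2, 6, 1, 8, 1, 6, 2, 1, 1, 28)] with period length k = 12.
k is even, so the fundamental solution of x^2 - 213y^2 = 1 is (p_{k-1}, q_{k-1}) = (p_11, q_11); compute convergents through index 11.
Convergents (p_i = a_i*p_{i-1} + p_{i-2}, q_i = a_i*q_{i-1} + q_{i-2} with p_{-2}=0, p_{-1}=1, q_{-2}=1, q_{-1}=0):
  i=0: a_0=14, p_0 = 14*1 + 0 = 14, q_0 = 14*0 + 1 = 1.
  i=1: a_1=1, p_1 = 1*14 + 1 = 15, q_1 = 1*1 + 0 = 1.
  i=2: a_2=1, p_2 = 1*15 + 14 = 29, q_2 = 1*1 + 1 = 2.
  i=3: a_3=2, p_3 = 2*29 + 15 = 73, q_3 = 2*2 + 1 = 5.
  i=4: a_4=6, p_4 = 6*73 + 29 = 467, q_4 = 6*5 + 2 = 32.
  i=5: a_5=1, p_5 = 1*467 + 73 = 540, q_5 = 1*32 + 5 = 37.
  i=6: a_6=8, p_6 = 8*540 + 467 = 4787, q_6 = 8*37 + 32 = 328.
  i=7: a_7=1, p_7 = 1*4787 + 540 = 5327, q_7 = 1*328 + 37 = 365.
  i=8: a_8=6, p_8 = 6*5327 + 4787 = 36749, q_8 = 6*365 + 328 = 2518.
  i=9: a_9=2, p_9 = 2*36749 + 5327 = 78825, q_9 = 2*2518 + 365 = 5401.
  i=10: a_10=1, p_10 = 1*78825 + 36749 = 115574, q_10 = 1*5401 + 2518 = 7919.
  i=11: a_11=1, p_11 = 1*115574 + 78825 = 194399, q_11 = 1*7919 + 5401 = 13320.
Check: 194399^2 - 213*13320^2 = 37790971201 - 37790971200 = 1, so (x, y) = (194399, 13320) solves the equation, and by the theorem it is the least positive solution.

(x, y) = (194399, 13320)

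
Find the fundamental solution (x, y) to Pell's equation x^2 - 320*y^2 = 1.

(x, y) = (161, 9)

First expand sqrt(320) as a continued fraction. With x_i = (sqrt(320) + m_i)/d_i and (m_0, d_0) = (0, 1): a_0 = floor(sqrt(320)) = 17, since 17^2 = 289 <= 320 < 324 = 18^2.
Iterate m_{i+1} = d_i*a_i - m_i, d_{i+1} = (320 - m_{i+1}^2)/d_i, a_{i+1} = floor((a_0 + m_{i+1})/d_{i+1}):
  m_1 = 1*17 - 0 = 17, d_1 = (320 - 17^2)/1 = 31/1 = 31, a_1 = floor((17 + 17)/31) = 1.
  m_2 = 31*1 - 17 = 14, d_2 = (320 - 14^2)/31 = 124/31 = 4, a_2 = floor((17 + 14)/4) = 7.
  m_3 = 4*7 - 14 = 14, d_3 = (320 - 14^2)/4 = 124/4 = 31, a_3 = floor((17 + 14)/31) = 1.
  m_4 = 31*1 - 14 = 17, d_4 = (320 - 17^2)/31 = 31/31 = 1, a_4 = floor((17 + 17)/1) = 34.
  m_5 = 1*34 - 17 = 17, d_5 = (320 - 17^2)/1 = 31/1 = 31: (m_5, d_5) = (m_1, d_1) = (17, 31), so from here the quotients repeat a_1, ..., a_4; the period length is 4.
So sqrt(320) = [17; (1, 7, 1, 34)] with period length k = 4.
k is even, so the fundamental solution of x^2 - 320y^2 = 1 is (p_{k-1}, q_{k-1}) = (p_3, q_3); compute convergents through index 3.
Convergents (p_i = a_i*p_{i-1} + p_{i-2}, q_i = a_i*q_{i-1} + q_{i-2} with p_{-2}=0, p_{-1}=1, q_{-2}=1, q_{-1}=0):
  i=0: a_0=17, p_0 = 17*1 + 0 = 17, q_0 = 17*0 + 1 = 1.
  i=1: a_1=1, p_1 = 1*17 + 1 = 18, q_1 = 1*1 + 0 = 1.
  i=2: a_2=7, p_2 = 7*18 + 17 = 143, q_2 = 7*1 + 1 = 8.
  i=3: a_3=1, p_3 = 1*143 + 18 = 161, q_3 = 1*8 + 1 = 9.
Check: 161^2 - 320*9^2 = 25921 - 25920 = 1, so (x, y) = (161, 9) solves the equation, and by the theorem it is the least positive solution.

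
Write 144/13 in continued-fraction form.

[11; 13]

Run the Euclidean algorithm on 144 and 13; the successive quotients are the partial quotients a_0, a_1, ... (each step inverts the fractional part left over by the previous one):
  144 = 11*13 + 1, so a_0 = 11.
  13 = 13*1 + 0, so a_1 = 13.
The remainder reaches 0 after 2 divisions, so the expansion has 2 partial quotients, read off in order.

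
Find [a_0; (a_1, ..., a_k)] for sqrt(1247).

[35; (3, 5, 9, 1, 9, 5, 3, 70)]

Write x_i = (sqrt(1247) + m_i)/d_i with (m_0, d_0) = (0, 1). a_0 = floor(sqrt(1247)) = 35, since 35^2 = 1225 <= 1247 < 1296 = 36^2.
Iterate m_{i+1} = d_i*a_i - m_i, d_{i+1} = (1247 - m_{i+1}^2)/d_i, a_{i+1} = floor((a_0 + m_{i+1})/d_{i+1}):
  m_1 = 1*35 - 0 = 35, d_1 = (1247 - 35^2)/1 = 22/1 = 22, a_1 = floor((35 + 35)/22) = 3.
  m_2 = 22*3 - 35 = 31, d_2 = (1247 - 31^2)/22 = 286/22 = 13, a_2 = floor((35 + 31)/13) = 5.
  m_3 = 13*5 - 31 = 34, d_3 = (1247 - 34^2)/13 = 91/13 = 7, a_3 = floor((35 + 34)/7) = 9.
  m_4 = 7*9 - 34 = 29, d_4 = (1247 - 29^2)/7 = 406/7 = 58, a_4 = floor((35 + 29)/58) = 1.
  m_5 = 58*1 - 29 = 29, d_5 = (1247 - 29^2)/58 = 406/58 = 7, a_5 = floor((35 + 29)/7) = 9.
  m_6 = 7*9 - 29 = 34, d_6 = (1247 - 34^2)/7 = 91/7 = 13, a_6 = floor((35 + 34)/13) = 5.
  m_7 = 13*5 - 34 = 31, d_7 = (1247 - 31^2)/13 = 286/13 = 22, a_7 = floor((35 + 31)/22) = 3.
  m_8 = 22*3 - 31 = 35, d_8 = (1247 - 35^2)/22 = 22/22 = 1, a_8 = floor((35 + 35)/1) = 70.
  m_9 = 1*70 - 35 = 35, d_9 = (1247 - 35^2)/1 = 22/1 = 22: (m_9, d_9) = (m_1, d_1) = (35, 22), so from here the quotients repeat a_1, ..., a_8; the period length is 8.
Hence the expansion of sqrt(1247) is a_0 = 35 followed by the repeating block 3, 5, 9, 1, 9, 5, 3, 70 (period 8).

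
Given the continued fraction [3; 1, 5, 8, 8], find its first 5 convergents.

Using the convergent recurrence p_i = a_i*p_{i-1} + p_{i-2}, q_i = a_i*q_{i-1} + q_{i-2} with p_{-2}=0, p_{-1}=1, q_{-2}=1, q_{-1}=0:
  i=0: a_0=3, p_0 = 3*1 + 0 = 3, q_0 = 3*0 + 1 = 1.
  i=1: a_1=1, p_1 = 1*3 + 1 = 4, q_1 = 1*1 + 0 = 1.
  i=2: a_2=5, p_2 = 5*4 + 3 = 23, q_2 = 5*1 + 1 = 6.
  i=3: a_3=8, p_3 = 8*23 + 4 = 188, q_3 = 8*6 + 1 = 49.
  i=4: a_4=8, p_4 = 8*188 + 23 = 1527, q_4 = 8*49 + 6 = 398.

3/1, 4/1, 23/6, 188/49, 1527/398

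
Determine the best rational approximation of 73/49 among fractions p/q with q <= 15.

Expand x = 73/49 as a continued fraction with the Euclidean algorithm:
  73 = 1*49 + 24, so a_0 = 1.
  49 = 2*24 + 1, so a_1 = 2.
  24 = 24*1 + 0, so a_2 = 24.
so x = [1; 2, 24].
Convergents (p_i = a_i*p_{i-1} + p_{i-2}, q_i = a_i*q_{i-1} + q_{i-2} with p_{-2}=0, p_{-1}=1, q_{-2}=1, q_{-1}=0), until the denominator exceeds 15:
  i=0: a_0=1, p_0 = 1*1 + 0 = 1, q_0 = 1*0 + 1 = 1.
  i=1: a_1=2, p_1 = 2*1 + 1 = 3, q_1 = 2*1 + 0 = 2.
  i=2: a_2=24, p_2 = 24*3 + 1 = 73, q_2 = 24*2 + 1 = 49.
q_2 = 49 > 15, so the last convergent with denominator <= 15 is p_1/q_1 = 3/2.
The closest fraction with denominator <= 15 is either p_1/q_1 or the intermediate fraction (k*p_1 + p_0)/(k*q_1 + q_0) with the largest k >= 1 whose denominator stays <= 15; these approach x as k grows, and every other convergent or intermediate fraction in range is farther away.
Largest k: floor((15 - q_0)/q_1) = floor((15 - 1)/2) = 7.
That gives (7*3 + 1)/(7*2 + 1) = 22/15.
Compare the errors: |x - 3/2| = |73*2 - 3*49|/(49*2) = 1/98, and |x - 22/15| = |73*15 - 22*49|/(49*15) = 17/735.
Cross-multiplying, 1*735 = 735 < 1666 = 17*98, so 1/98 is smaller: the convergent 3/2 is closer to x than 22/15.

3/2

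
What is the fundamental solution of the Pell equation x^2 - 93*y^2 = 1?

First expand sqrt(93) as a continued fraction. With x_i = (sqrt(93) + m_i)/d_i and (m_0, d_0) = (0, 1): a_0 = floor(sqrt(93)) = 9, since 9^2 = 81 <= 93 < 100 = 10^2.
Iterate m_{i+1} = d_i*a_i - m_i, d_{i+1} = (93 - m_{i+1}^2)/d_i, a_{i+1} = floor((a_0 + m_{i+1})/d_{i+1}):
  m_1 = 1*9 - 0 = 9, d_1 = (93 - 9^2)/1 = 12/1 = 12, a_1 = floor((9 + 9)/12) = 1.
  m_2 = 12*1 - 9 = 3, d_2 = (93 - 3^2)/12 = 84/12 = 7, a_2 = floor((9 + 3)/7) = 1.
  m_3 = 7*1 - 3 = 4, d_3 = (93 - 4^2)/7 = 77/7 = 11, a_3 = floor((9 + 4)/11) = 1.
  m_4 = 11*1 - 4 = 7, d_4 = (93 - 7^2)/11 = 44/11 = 4, a_4 = floor((9 + 7)/4) = 4.
  m_5 = 4*4 - 7 = 9, d_5 = (93 - 9^2)/4 = 12/4 = 3, a_5 = floor((9 + 9)/3) = 6.
  m_6 = 3*6 - 9 = 9, d_6 = (93 - 9^2)/3 = 12/3 = 4, a_6 = floor((9 + 9)/4) = 4.
  m_7 = 4*4 - 9 = 7, d_7 = (93 - 7^2)/4 = 44/4 = 11, a_7 = floor((9 + 7)/11) = 1.
  m_8 = 11*1 - 7 = 4, d_8 = (93 - 4^2)/11 = 77/11 = 7, a_8 = floor((9 + 4)/7) = 1.
  m_9 = 7*1 - 4 = 3, d_9 = (93 - 3^2)/7 = 84/7 = 12, a_9 = floor((9 + 3)/12) = 1.
  m_10 = 12*1 - 3 = 9, d_10 = (93 - 9^2)/12 = 12/12 = 1, a_10 = floor((9 + 9)/1) = 18.
  m_11 = 1*18 - 9 = 9, d_11 = (93 - 9^2)/1 = 12/1 = 12: (m_11, d_11) = (m_1, d_1) = (9, 12), so from here the quotients repeat a_1, ..., a_10; the period length is 10.
So sqrt(93) = [9; (1, 1, 1, 4, 6, 4, 1, 1, 1, 18)] with period length k = 10.
k is even, so the fundamental solution of x^2 - 93y^2 = 1 is (p_{k-1}, q_{k-1}) = (p_9, q_9); compute convergents through index 9.
Convergents (p_i = a_i*p_{i-1} + p_{i-2}, q_i = a_i*q_{i-1} + q_{i-2} with p_{-2}=0, p_{-1}=1, q_{-2}=1, q_{-1}=0):
  i=0: a_0=9, p_0 = 9*1 + 0 = 9, q_0 = 9*0 + 1 = 1.
  i=1: a_1=1, p_1 = 1*9 + 1 = 10, q_1 = 1*1 + 0 = 1.
  i=2: a_2=1, p_2 = 1*10 + 9 = 19, q_2 = 1*1 + 1 = 2.
  i=3: a_3=1, p_3 = 1*19 + 10 = 29, q_3 = 1*2 + 1 = 3.
  i=4: a_4=4, p_4 = 4*29 + 19 = 135, q_4 = 4*3 + 2 = 14.
  i=5: a_5=6, p_5 = 6*135 + 29 = 839, q_5 = 6*14 + 3 = 87.
  i=6: a_6=4, p_6 = 4*839 + 135 = 3491, q_6 = 4*87 + 14 = 362.
  i=7: a_7=1, p_7 = 1*3491 + 839 = 4330, q_7 = 1*362 + 87 = 449.
  i=8: a_8=1, p_8 = 1*4330 + 3491 = 7821, q_8 = 1*449 + 362 = 811.
  i=9: a_9=1, p_9 = 1*7821 + 4330 = 12151, q_9 = 1*811 + 449 = 1260.
Check: 12151^2 - 93*1260^2 = 147646801 - 147646800 = 1, so (x, y) = (12151, 1260) solves the equation, and by the theorem it is the least positive solution.

(x, y) = (12151, 1260)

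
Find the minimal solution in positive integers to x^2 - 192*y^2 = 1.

First expand sqrt(192) as a continued fraction. With x_i = (sqrt(192) + m_i)/d_i and (m_0, d_0) = (0, 1): a_0 = floor(sqrt(192)) = 13, since 13^2 = 169 <= 192 < 196 = 14^2.
Iterate m_{i+1} = d_i*a_i - m_i, d_{i+1} = (192 - m_{i+1}^2)/d_i, a_{i+1} = floor((a_0 + m_{i+1})/d_{i+1}):
  m_1 = 1*13 - 0 = 13, d_1 = (192 - 13^2)/1 = 23/1 = 23, a_1 = floor((13 + 13)/23) = 1.
  m_2 = 23*1 - 13 = 10, d_2 = (192 - 10^2)/23 = 92/23 = 4, a_2 = floor((13 + 10)/4) = 5.
  m_3 = 4*5 - 10 = 10, d_3 = (192 - 10^2)/4 = 92/4 = 23, a_3 = floor((13 + 10)/23) = 1.
  m_4 = 23*1 - 10 = 13, d_4 = (192 - 13^2)/23 = 23/23 = 1, a_4 = floor((13 + 13)/1) = 26.
  m_5 = 1*26 - 13 = 13, d_5 = (192 - 13^2)/1 = 23/1 = 23: (m_5, d_5) = (m_1, d_1) = (13, 23), so from here the quotients repeat a_1, ..., a_4; the period length is 4.
So sqrt(192) = [13; (1, 5, 1, 26)] with period length k = 4.
k is even, so the fundamental solution of x^2 - 192y^2 = 1 is (p_{k-1}, q_{k-1}) = (p_3, q_3); compute convergents through index 3.
Convergents (p_i = a_i*p_{i-1} + p_{i-2}, q_i = a_i*q_{i-1} + q_{i-2} with p_{-2}=0, p_{-1}=1, q_{-2}=1, q_{-1}=0):
  i=0: a_0=13, p_0 = 13*1 + 0 = 13, q_0 = 13*0 + 1 = 1.
  i=1: a_1=1, p_1 = 1*13 + 1 = 14, q_1 = 1*1 + 0 = 1.
  i=2: a_2=5, p_2 = 5*14 + 13 = 83, q_2 = 5*1 + 1 = 6.
  i=3: a_3=1, p_3 = 1*83 + 14 = 97, q_3 = 1*6 + 1 = 7.
Check: 97^2 - 192*7^2 = 9409 - 9408 = 1, so (x, y) = (97, 7) solves the equation, and by the theorem it is the least positive solution.

(x, y) = (97, 7)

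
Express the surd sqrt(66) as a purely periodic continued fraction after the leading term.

[8; (8, 16)]

Write x_i = (sqrt(66) + m_i)/d_i with (m_0, d_0) = (0, 1). a_0 = floor(sqrt(66)) = 8, since 8^2 = 64 <= 66 < 81 = 9^2.
Iterate m_{i+1} = d_i*a_i - m_i, d_{i+1} = (66 - m_{i+1}^2)/d_i, a_{i+1} = floor((a_0 + m_{i+1})/d_{i+1}):
  m_1 = 1*8 - 0 = 8, d_1 = (66 - 8^2)/1 = 2/1 = 2, a_1 = floor((8 + 8)/2) = 8.
  m_2 = 2*8 - 8 = 8, d_2 = (66 - 8^2)/2 = 2/2 = 1, a_2 = floor((8 + 8)/1) = 16.
  m_3 = 1*16 - 8 = 8, d_3 = (66 - 8^2)/1 = 2/1 = 2: (m_3, d_3) = (m_1, d_1) = (8, 2), so from here the quotients repeat a_1, a_2; the period length is 2.
Hence the expansion of sqrt(66) is a_0 = 8 followed by the repeating block 8, 16 (period 2).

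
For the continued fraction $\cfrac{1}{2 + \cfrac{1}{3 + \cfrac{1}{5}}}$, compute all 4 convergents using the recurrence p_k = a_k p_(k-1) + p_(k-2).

0/1, 1/2, 3/7, 16/37

Using the convergent recurrence p_i = a_i*p_{i-1} + p_{i-2}, q_i = a_i*q_{i-1} + q_{i-2} with p_{-2}=0, p_{-1}=1, q_{-2}=1, q_{-1}=0:
  i=0: a_0=0, p_0 = 0*1 + 0 = 0, q_0 = 0*0 + 1 = 1.
  i=1: a_1=2, p_1 = 2*0 + 1 = 1, q_1 = 2*1 + 0 = 2.
  i=2: a_2=3, p_2 = 3*1 + 0 = 3, q_2 = 3*2 + 1 = 7.
  i=3: a_3=5, p_3 = 5*3 + 1 = 16, q_3 = 5*7 + 2 = 37.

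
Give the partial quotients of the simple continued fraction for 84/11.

Run the Euclidean algorithm on 84 and 11; the successive quotients are the partial quotients a_0, a_1, ... (each step inverts the fractional part left over by the previous one):
  84 = 7*11 + 7, so a_0 = 7.
  11 = 1*7 + 4, so a_1 = 1.
  7 = 1*4 + 3, so a_2 = 1.
  4 = 1*3 + 1, so a_3 = 1.
  3 = 3*1 + 0, so a_4 = 3.
The remainder reaches 0 after 5 divisions, so the expansion has 5 partial quotients, read off in order.

[7; 1, 1, 1, 3]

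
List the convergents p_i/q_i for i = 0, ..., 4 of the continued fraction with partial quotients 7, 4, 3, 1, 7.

7/1, 29/4, 94/13, 123/17, 955/132

Using the convergent recurrence p_i = a_i*p_{i-1} + p_{i-2}, q_i = a_i*q_{i-1} + q_{i-2} with p_{-2}=0, p_{-1}=1, q_{-2}=1, q_{-1}=0:
  i=0: a_0=7, p_0 = 7*1 + 0 = 7, q_0 = 7*0 + 1 = 1.
  i=1: a_1=4, p_1 = 4*7 + 1 = 29, q_1 = 4*1 + 0 = 4.
  i=2: a_2=3, p_2 = 3*29 + 7 = 94, q_2 = 3*4 + 1 = 13.
  i=3: a_3=1, p_3 = 1*94 + 29 = 123, q_3 = 1*13 + 4 = 17.
  i=4: a_4=7, p_4 = 7*123 + 94 = 955, q_4 = 7*17 + 13 = 132.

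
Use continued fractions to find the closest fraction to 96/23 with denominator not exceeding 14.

Expand x = 96/23 as a continued fraction with the Euclidean algorithm:
  96 = 4*23 + 4, so a_0 = 4.
  23 = 5*4 + 3, so a_1 = 5.
  4 = 1*3 + 1, so a_2 = 1.
  3 = 3*1 + 0, so a_3 = 3.
so x = [4; 5, 1, 3].
Convergents (p_i = a_i*p_{i-1} + p_{i-2}, q_i = a_i*q_{i-1} + q_{i-2} with p_{-2}=0, p_{-1}=1, q_{-2}=1, q_{-1}=0), until the denominator exceeds 14:
  i=0: a_0=4, p_0 = 4*1 + 0 = 4, q_0 = 4*0 + 1 = 1.
  i=1: a_1=5, p_1 = 5*4 + 1 = 21, q_1 = 5*1 + 0 = 5.
  i=2: a_2=1, p_2 = 1*21 + 4 = 25, q_2 = 1*5 + 1 = 6.
  i=3: a_3=3, p_3 = 3*25 + 21 = 96, q_3 = 3*6 + 5 = 23.
q_3 = 23 > 14, so the last convergent with denominator <= 14 is p_2/q_2 = 25/6.
The closest fraction with denominator <= 14 is either p_2/q_2 or the intermediate fraction (k*p_2 + p_1)/(k*q_2 + q_1) with the largest k >= 1 whose denominator stays <= 14; these approach x as k grows, and every other convergent or intermediate fraction in range is farther away.
Largest k: floor((14 - q_1)/q_2) = floor((14 - 5)/6) = 1.
That gives (1*25 + 21)/(1*6 + 5) = 46/11.
Compare the errors: |x - 25/6| = |96*6 - 25*23|/(23*6) = 1/138, and |x - 46/11| = |96*11 - 46*23|/(23*11) = 2/253.
Cross-multiplying, 1*253 = 253 < 276 = 2*138, so 1/138 is smaller: the convergent 25/6 is closer to x than 46/11.

25/6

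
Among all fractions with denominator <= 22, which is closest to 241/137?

Expand x = 241/137 as a continued fraction with the Euclidean algorithm:
  241 = 1*137 + 104, so a_0 = 1.
  137 = 1*104 + 33, so a_1 = 1.
  104 = 3*33 + 5, so a_2 = 3.
  33 = 6*5 + 3, so a_3 = 6.
  5 = 1*3 + 2, so a_4 = 1.
  3 = 1*2 + 1, so a_5 = 1.
  2 = 2*1 + 0, so a_6 = 2.
so x = [1; 1, 3, 6, 1, 1, 2].
Convergents (p_i = a_i*p_{i-1} + p_{i-2}, q_i = a_i*q_{i-1} + q_{i-2} with p_{-2}=0, p_{-1}=1, q_{-2}=1, q_{-1}=0), until the denominator exceeds 22:
  i=0: a_0=1, p_0 = 1*1 + 0 = 1, q_0 = 1*0 + 1 = 1.
  i=1: a_1=1, p_1 = 1*1 + 1 = 2, q_1 = 1*1 + 0 = 1.
  i=2: a_2=3, p_2 = 3*2 + 1 = 7, q_2 = 3*1 + 1 = 4.
  i=3: a_3=6, p_3 = 6*7 + 2 = 44, q_3 = 6*4 + 1 = 25.
q_3 = 25 > 22, so the last convergent with denominator <= 22 is p_2/q_2 = 7/4.
The closest fraction with denominator <= 22 is either p_2/q_2 or the intermediate fraction (k*p_2 + p_1)/(k*q_2 + q_1) with the largest k >= 1 whose denominator stays <= 22; these approach x as k grows, and every other convergent or intermediate fraction in range is farther away.
Largest k: floor((22 - q_1)/q_2) = floor((22 - 1)/4) = 5.
That gives (5*7 + 2)/(5*4 + 1) = 37/21.
Compare the errors: |x - 7/4| = |241*4 - 7*137|/(137*4) = 5/548, and |x - 37/21| = |241*21 - 37*137|/(137*21) = 8/2877.
Cross-multiplying, 8*548 = 4384 < 14385 = 5*2877, so 8/2877 is smaller: the intermediate fraction 37/21 is closer to x than 7/4.

37/21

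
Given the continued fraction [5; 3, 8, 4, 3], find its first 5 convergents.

5/1, 16/3, 133/25, 548/103, 1777/334

Using the convergent recurrence p_i = a_i*p_{i-1} + p_{i-2}, q_i = a_i*q_{i-1} + q_{i-2} with p_{-2}=0, p_{-1}=1, q_{-2}=1, q_{-1}=0:
  i=0: a_0=5, p_0 = 5*1 + 0 = 5, q_0 = 5*0 + 1 = 1.
  i=1: a_1=3, p_1 = 3*5 + 1 = 16, q_1 = 3*1 + 0 = 3.
  i=2: a_2=8, p_2 = 8*16 + 5 = 133, q_2 = 8*3 + 1 = 25.
  i=3: a_3=4, p_3 = 4*133 + 16 = 548, q_3 = 4*25 + 3 = 103.
  i=4: a_4=3, p_4 = 3*548 + 133 = 1777, q_4 = 3*103 + 25 = 334.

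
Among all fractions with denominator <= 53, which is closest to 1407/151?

Expand x = 1407/151 as a continued fraction with the Euclidean algorithm:
  1407 = 9*151 + 48, so a_0 = 9.
  151 = 3*48 + 7, so a_1 = 3.
  48 = 6*7 + 6, so a_2 = 6.
  7 = 1*6 + 1, so a_3 = 1.
  6 = 6*1 + 0, so a_4 = 6.
so x = [9; 3, 6, 1, 6].
Convergents (p_i = a_i*p_{i-1} + p_{i-2}, q_i = a_i*q_{i-1} + q_{i-2} with p_{-2}=0, p_{-1}=1, q_{-2}=1, q_{-1}=0), until the denominator exceeds 53:
  i=0: a_0=9, p_0 = 9*1 + 0 = 9, q_0 = 9*0 + 1 = 1.
  i=1: a_1=3, p_1 = 3*9 + 1 = 28, q_1 = 3*1 + 0 = 3.
  i=2: a_2=6, p_2 = 6*28 + 9 = 177, q_2 = 6*3 + 1 = 19.
  i=3: a_3=1, p_3 = 1*177 + 28 = 205, q_3 = 1*19 + 3 = 22.
  i=4: a_4=6, p_4 = 6*205 + 177 = 1407, q_4 = 6*22 + 19 = 151.
q_4 = 151 > 53, so the last convergent with denominator <= 53 is p_3/q_3 = 205/22.
The closest fraction with denominator <= 53 is either p_3/q_3 or the intermediate fraction (k*p_3 + p_2)/(k*q_3 + q_2) with the largest k >= 1 whose denominator stays <= 53; these approach x as k grows, and every other convergent or intermediate fraction in range is farther away.
Largest k: floor((53 - q_2)/q_3) = floor((53 - 19)/22) = 1.
That gives (1*205 + 177)/(1*22 + 19) = 382/41.
Compare the errors: |x - 205/22| = |1407*22 - 205*151|/(151*22) = 1/3322, and |x - 382/41| = |1407*41 - 382*151|/(151*41) = 5/6191.
Cross-multiplying, 1*6191 = 6191 < 16610 = 5*3322, so 1/3322 is smaller: the convergent 205/22 is closer to x than 382/41.

205/22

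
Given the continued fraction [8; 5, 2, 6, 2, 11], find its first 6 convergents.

Using the convergent recurrence p_i = a_i*p_{i-1} + p_{i-2}, q_i = a_i*q_{i-1} + q_{i-2} with p_{-2}=0, p_{-1}=1, q_{-2}=1, q_{-1}=0:
  i=0: a_0=8, p_0 = 8*1 + 0 = 8, q_0 = 8*0 + 1 = 1.
  i=1: a_1=5, p_1 = 5*8 + 1 = 41, q_1 = 5*1 + 0 = 5.
  i=2: a_2=2, p_2 = 2*41 + 8 = 90, q_2 = 2*5 + 1 = 11.
  i=3: a_3=6, p_3 = 6*90 + 41 = 581, q_3 = 6*11 + 5 = 71.
  i=4: a_4=2, p_4 = 2*581 + 90 = 1252, q_4 = 2*71 + 11 = 153.
  i=5: a_5=11, p_5 = 11*1252 + 581 = 14353, q_5 = 11*153 + 71 = 1754.

8/1, 41/5, 90/11, 581/71, 1252/153, 14353/1754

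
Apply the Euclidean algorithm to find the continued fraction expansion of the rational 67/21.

[3; 5, 4]

Run the Euclidean algorithm on 67 and 21; the successive quotients are the partial quotients a_0, a_1, ... (each step inverts the fractional part left over by the previous one):
  67 = 3*21 + 4, so a_0 = 3.
  21 = 5*4 + 1, so a_1 = 5.
  4 = 4*1 + 0, so a_2 = 4.
The remainder reaches 0 after 3 divisions, so the expansion has 3 partial quotients, read off in order.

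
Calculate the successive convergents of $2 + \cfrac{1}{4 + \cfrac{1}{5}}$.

Using the convergent recurrence p_i = a_i*p_{i-1} + p_{i-2}, q_i = a_i*q_{i-1} + q_{i-2} with p_{-2}=0, p_{-1}=1, q_{-2}=1, q_{-1}=0:
  i=0: a_0=2, p_0 = 2*1 + 0 = 2, q_0 = 2*0 + 1 = 1.
  i=1: a_1=4, p_1 = 4*2 + 1 = 9, q_1 = 4*1 + 0 = 4.
  i=2: a_2=5, p_2 = 5*9 + 2 = 47, q_2 = 5*4 + 1 = 21.

2/1, 9/4, 47/21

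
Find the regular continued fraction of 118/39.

[3; 39]

Run the Euclidean algorithm on 118 and 39; the successive quotients are the partial quotients a_0, a_1, ... (each step inverts the fractional part left over by the previous one):
  118 = 3*39 + 1, so a_0 = 3.
  39 = 39*1 + 0, so a_1 = 39.
The remainder reaches 0 after 2 divisions, so the expansion has 2 partial quotients, read off in order.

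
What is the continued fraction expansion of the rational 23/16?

[1; 2, 3, 2]

Run the Euclidean algorithm on 23 and 16; the successive quotients are the partial quotients a_0, a_1, ... (each step inverts the fractional part left over by the previous one):
  23 = 1*16 + 7, so a_0 = 1.
  16 = 2*7 + 2, so a_1 = 2.
  7 = 3*2 + 1, so a_2 = 3.
  2 = 2*1 + 0, so a_3 = 2.
The remainder reaches 0 after 4 divisions, so the expansion has 4 partial quotients, read off in order.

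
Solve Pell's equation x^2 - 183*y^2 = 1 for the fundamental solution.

First expand sqrt(183) as a continued fraction. With x_i = (sqrt(183) + m_i)/d_i and (m_0, d_0) = (0, 1): a_0 = floor(sqrt(183)) = 13, since 13^2 = 169 <= 183 < 196 = 14^2.
Iterate m_{i+1} = d_i*a_i - m_i, d_{i+1} = (183 - m_{i+1}^2)/d_i, a_{i+1} = floor((a_0 + m_{i+1})/d_{i+1}):
  m_1 = 1*13 - 0 = 13, d_1 = (183 - 13^2)/1 = 14/1 = 14, a_1 = floor((13 + 13)/14) = 1.
  m_2 = 14*1 - 13 = 1, d_2 = (183 - 1^2)/14 = 182/14 = 13, a_2 = floor((13 + 1)/13) = 1.
  m_3 = 13*1 - 1 = 12, d_3 = (183 - 12^2)/13 = 39/13 = 3, a_3 = floor((13 + 12)/3) = 8.
  m_4 = 3*8 - 12 = 12, d_4 = (183 - 12^2)/3 = 39/3 = 13, a_4 = floor((13 + 12)/13) = 1.
  m_5 = 13*1 - 12 = 1, d_5 = (183 - 1^2)/13 = 182/13 = 14, a_5 = floor((13 + 1)/14) = 1.
  m_6 = 14*1 - 1 = 13, d_6 = (183 - 13^2)/14 = 14/14 = 1, a_6 = floor((13 + 13)/1) = 26.
  m_7 = 1*26 - 13 = 13, d_7 = (183 - 13^2)/1 = 14/1 = 14: (m_7, d_7) = (m_1, d_1) = (13, 14), so from here the quotients repeat a_1, ..., a_6; the period length is 6.
So sqrt(183) = [13; (1, 1, 8, 1, 1, 26)] with period length k = 6.
k is even, so the fundamental solution of x^2 - 183y^2 = 1 is (p_{k-1}, q_{k-1}) = (p_5, q_5); compute convergents through index 5.
Convergents (p_i = a_i*p_{i-1} + p_{i-2}, q_i = a_i*q_{i-1} + q_{i-2} with p_{-2}=0, p_{-1}=1, q_{-2}=1, q_{-1}=0):
  i=0: a_0=13, p_0 = 13*1 + 0 = 13, q_0 = 13*0 + 1 = 1.
  i=1: a_1=1, p_1 = 1*13 + 1 = 14, q_1 = 1*1 + 0 = 1.
  i=2: a_2=1, p_2 = 1*14 + 13 = 27, q_2 = 1*1 + 1 = 2.
  i=3: a_3=8, p_3 = 8*27 + 14 = 230, q_3 = 8*2 + 1 = 17.
  i=4: a_4=1, p_4 = 1*230 + 27 = 257, q_4 = 1*17 + 2 = 19.
  i=5: a_5=1, p_5 = 1*257 + 230 = 487, q_5 = 1*19 + 17 = 36.
Check: 487^2 - 183*36^2 = 237169 - 237168 = 1, so (x, y) = (487, 36) solves the equation, and by the theorem it is the least positive solution.

(x, y) = (487, 36)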